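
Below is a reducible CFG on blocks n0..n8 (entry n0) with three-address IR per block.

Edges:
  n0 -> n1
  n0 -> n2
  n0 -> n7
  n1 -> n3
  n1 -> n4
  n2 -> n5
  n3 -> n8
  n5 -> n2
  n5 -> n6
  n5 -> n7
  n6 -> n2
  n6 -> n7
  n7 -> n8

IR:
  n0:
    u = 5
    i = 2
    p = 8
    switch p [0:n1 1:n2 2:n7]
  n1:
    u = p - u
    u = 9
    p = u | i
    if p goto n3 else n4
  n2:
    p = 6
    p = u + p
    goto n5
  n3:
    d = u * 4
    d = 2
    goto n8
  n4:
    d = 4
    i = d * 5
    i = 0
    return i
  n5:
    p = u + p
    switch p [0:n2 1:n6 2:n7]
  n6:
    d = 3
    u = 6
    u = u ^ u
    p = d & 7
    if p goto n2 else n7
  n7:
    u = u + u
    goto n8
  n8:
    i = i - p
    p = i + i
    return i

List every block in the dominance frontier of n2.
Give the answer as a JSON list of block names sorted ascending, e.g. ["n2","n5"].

idom tree: n1←n0 n2←n0 n3←n1 n4←n1 n5←n2 n6←n5 n7←n0 n8←n0
Dom∩ at merges:
  n2: preds {n0,n5,n6}: {n0} ∩ {n0,n2,n5} ∩ {n0,n2,n5,n6} = {n0}; idom=n0
  n7: preds {n0,n5,n6}: {n0} ∩ {n0,n2,n5} ∩ {n0,n2,n5,n6} = {n0}; idom=n0
  n8: preds {n3,n7}: {n0,n1,n3} ∩ {n0,n7} = {n0}; idom=n0

DF derivation:
  join n2 pred n0: · stop@n0
  join n2 pred n5: n5→n2 stop@n0
  join n2 pred n6: n6→n5→n2 stop@n0
  join n7 pred n0: · stop@n0
  join n7 pred n5: n5→n2 stop@n0
  join n7 pred n6: n6→n5→n2 stop@n0
  join n8 pred n3: n3→n1 stop@n0
  join n8 pred n7: n7 stop@n0
  DF(n0)=∅
  DF(n1)={n8}
  DF(n2)={n2,n7}
  DF(n3)={n8}
  DF(n4)=∅
  DF(n5)={n2,n7}
  DF(n6)={n2,n7}
  DF(n7)={n8}
  DF(n8)=∅

DF(n2) = ["n2", "n7"]

Answer: ["n2", "n7"]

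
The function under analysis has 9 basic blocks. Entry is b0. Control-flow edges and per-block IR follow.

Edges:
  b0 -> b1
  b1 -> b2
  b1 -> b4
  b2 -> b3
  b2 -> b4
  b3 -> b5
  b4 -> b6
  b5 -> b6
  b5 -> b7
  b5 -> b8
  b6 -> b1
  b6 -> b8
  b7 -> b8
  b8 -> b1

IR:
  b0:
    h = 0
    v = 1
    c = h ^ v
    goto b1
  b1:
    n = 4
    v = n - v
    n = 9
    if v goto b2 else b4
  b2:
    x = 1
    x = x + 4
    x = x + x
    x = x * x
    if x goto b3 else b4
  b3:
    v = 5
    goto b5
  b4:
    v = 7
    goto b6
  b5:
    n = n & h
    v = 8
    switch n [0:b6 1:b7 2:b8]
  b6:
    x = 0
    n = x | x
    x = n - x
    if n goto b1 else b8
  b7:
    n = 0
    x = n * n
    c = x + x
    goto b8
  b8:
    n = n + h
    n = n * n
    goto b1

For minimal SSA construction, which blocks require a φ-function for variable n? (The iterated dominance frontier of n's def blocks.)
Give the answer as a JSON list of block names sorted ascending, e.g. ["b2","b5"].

idom tree: b1←b0 b2←b1 b3←b2 b4←b1 b5←b3 b6←b1 b7←b5 b8←b1
Dom at joins:
  b1: preds {b0,b6,b8}: {b0} ∩ {b0,b1,b6} ∩ {b0,b1,b8} = {b0}; idom=b0
  b4: preds {b1,b2}: {b0,b1} ∩ {b0,b1,b2} = {b0,b1}; idom=b1
  b6: preds {b4,b5}: {b0,b1,b4} ∩ {b0,b1,b2,b3,b5} = {b0,b1}; idom=b1
  b8: preds {b5,b6,b7}: {b0,b1,b2,b3,b5} ∩ {b0,b1,b6} ∩ {b0,b1,b2,b3,b5,b7} = {b0,b1}; idom=b1

DF walk-up:
  b1←b0: walk · to b0
  b1←b6: walk b6→b1 to b0
  b1←b8: walk b8→b1 to b0
  b4←b1: walk · to b1
  b4←b2: walk b2 to b1
  b6←b4: walk b4 to b1
  b6←b5: walk b5→b3→b2 to b1
  b8←b5: walk b5→b3→b2 to b1
  b8←b6: walk b6 to b1
  b8←b7: walk b7→b5→b3→b2 to b1
  b0 → ∅
  b1 → {b1}
  b2 → {b4,b6,b8}
  b3 → {b6,b8}
  b4 → {b6}
  b5 → {b6,b8}
  b6 → {b1,b8}
  b7 → {b8}
  b8 → {b1}

φ for n: defs {b1,b5,b6,b7,b8}
  DF⁺ = {b1,b6,b8}

Answer: ["b1", "b6", "b8"]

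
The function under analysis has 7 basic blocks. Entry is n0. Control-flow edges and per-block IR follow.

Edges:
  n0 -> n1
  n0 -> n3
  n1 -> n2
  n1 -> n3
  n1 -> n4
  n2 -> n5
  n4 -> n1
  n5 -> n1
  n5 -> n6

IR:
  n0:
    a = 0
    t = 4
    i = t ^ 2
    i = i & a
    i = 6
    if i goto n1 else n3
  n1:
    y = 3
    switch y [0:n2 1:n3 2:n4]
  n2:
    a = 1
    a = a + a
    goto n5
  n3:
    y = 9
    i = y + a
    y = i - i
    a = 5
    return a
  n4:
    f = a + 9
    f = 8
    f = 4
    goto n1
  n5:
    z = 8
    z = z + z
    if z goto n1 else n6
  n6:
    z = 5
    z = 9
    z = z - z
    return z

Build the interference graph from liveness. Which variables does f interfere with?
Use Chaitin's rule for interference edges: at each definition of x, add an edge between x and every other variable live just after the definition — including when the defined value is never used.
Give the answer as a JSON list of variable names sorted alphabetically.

Per-block:
  n0: {a,i,t} / ∅
  n1: {y} / ∅
  n2: {a} / ∅
  n3: {a,i,y} / {a}
  n4: {f} / {a}
  n5: {z} / ∅
  n6: {z} / ∅

Live sets:
  live n0: ∅→{a}
  live n1: {a}→{a}
  live n2: ∅→{a}
  live n3: {a}→∅
  live n4: {a}→{a}
  live n5: {a}→{a}
  live n6: ∅→∅

Interference:
  a: {f,i,t,y,z}
  f: {a}
  i: {a}
  t: {a}
  y: {a}
  z: {a}

N(f) = ["a"]

Answer: ["a"]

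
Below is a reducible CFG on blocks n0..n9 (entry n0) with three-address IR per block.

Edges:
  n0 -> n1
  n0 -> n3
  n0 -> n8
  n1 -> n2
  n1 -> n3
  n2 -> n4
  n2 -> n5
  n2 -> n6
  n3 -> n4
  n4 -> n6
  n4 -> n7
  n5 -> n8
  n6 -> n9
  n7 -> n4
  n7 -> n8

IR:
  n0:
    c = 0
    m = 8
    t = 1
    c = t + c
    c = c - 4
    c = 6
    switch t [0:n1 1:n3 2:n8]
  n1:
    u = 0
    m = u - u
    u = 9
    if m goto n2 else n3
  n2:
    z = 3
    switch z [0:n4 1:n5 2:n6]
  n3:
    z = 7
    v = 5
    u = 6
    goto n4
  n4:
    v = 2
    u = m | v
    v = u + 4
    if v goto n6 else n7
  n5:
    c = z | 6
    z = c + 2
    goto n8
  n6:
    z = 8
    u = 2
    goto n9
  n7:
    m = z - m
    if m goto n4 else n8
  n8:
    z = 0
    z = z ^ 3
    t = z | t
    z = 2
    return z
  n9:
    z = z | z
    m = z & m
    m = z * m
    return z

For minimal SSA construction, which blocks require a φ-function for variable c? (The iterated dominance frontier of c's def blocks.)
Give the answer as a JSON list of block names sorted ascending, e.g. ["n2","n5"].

idom tree: n1←n0 n2←n1 n3←n0 n4←n0 n5←n2 n6←n0 n7←n4 n8←n0 n9←n6
Join-block Dom:
  n3: preds {n0,n1}: {n0} ∩ {n0,n1} = {n0}; idom=n0
  n4: preds {n2,n3,n7}: {n0,n1,n2} ∩ {n0,n3} ∩ {n0,n4,n7} = {n0}; idom=n0
  n6: preds {n2,n4}: {n0,n1,n2} ∩ {n0,n4} = {n0}; idom=n0
  n8: preds {n0,n5,n7}: {n0} ∩ {n0,n1,n2,n5} ∩ {n0,n4,n7} = {n0}; idom=n0

DF walk-up:
  join n3 pred n0: · stop@n0
  join n3 pred n1: n1 stop@n0
  join n4 pred n2: n2→n1 stop@n0
  join n4 pred n3: n3 stop@n0
  join n4 pred n7: n7→n4 stop@n0
  join n6 pred n2: n2→n1 stop@n0
  join n6 pred n4: n4 stop@n0
  join n8 pred n0: · stop@n0
  join n8 pred n5: n5→n2→n1 stop@n0
  join n8 pred n7: n7→n4 stop@n0
  DF(n0)=∅
  DF(n1)={n3,n4,n6,n8}
  DF(n2)={n4,n6,n8}
  DF(n3)={n4}
  DF(n4)={n4,n6,n8}
  DF(n5)={n8}
  DF(n6)=∅
  DF(n7)={n4,n8}
  DF(n8)=∅
  DF(n9)=∅

φ for c: defs {n0,n5}
  DF⁺ = {n8}

Answer: ["n8"]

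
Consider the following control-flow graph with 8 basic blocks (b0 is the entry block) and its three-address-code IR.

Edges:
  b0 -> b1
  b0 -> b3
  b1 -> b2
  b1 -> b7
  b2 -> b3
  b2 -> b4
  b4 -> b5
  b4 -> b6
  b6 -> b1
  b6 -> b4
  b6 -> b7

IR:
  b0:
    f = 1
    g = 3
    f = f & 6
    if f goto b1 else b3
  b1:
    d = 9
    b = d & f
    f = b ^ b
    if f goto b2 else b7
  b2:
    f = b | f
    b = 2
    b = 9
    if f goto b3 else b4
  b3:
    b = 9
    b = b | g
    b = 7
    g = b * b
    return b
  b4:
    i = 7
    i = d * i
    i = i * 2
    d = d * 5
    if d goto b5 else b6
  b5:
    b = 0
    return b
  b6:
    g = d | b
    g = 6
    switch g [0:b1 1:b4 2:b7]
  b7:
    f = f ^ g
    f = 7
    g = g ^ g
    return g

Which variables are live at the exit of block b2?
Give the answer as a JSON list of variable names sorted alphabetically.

Per-block:
  b0 def {f,g} use ∅
  b1 def {b,d,f} use {f}
  b2 def {b,f} use {b,f}
  b3 def {b,g} use {g}
  b4 def {d,i} use {d}
  b5 def {b} use ∅
  b6 def {g} use {b,d}
  b7 def {f,g} use {f,g}

Live sets:
  live b0: ∅→{f,g}
  live b1: {f,g}→{b,d,f,g}
  live b2: {b,d,f,g}→{b,d,f,g}
  live b3: {g}→∅
  live b4: {b,d,f}→{b,d,f}
  live b5: ∅→∅
  live b6: {b,d,f}→{b,d,f,g}
  live b7: {f,g}→∅

live-out(b2) = ["b", "d", "f", "g"]

Answer: ["b", "d", "f", "g"]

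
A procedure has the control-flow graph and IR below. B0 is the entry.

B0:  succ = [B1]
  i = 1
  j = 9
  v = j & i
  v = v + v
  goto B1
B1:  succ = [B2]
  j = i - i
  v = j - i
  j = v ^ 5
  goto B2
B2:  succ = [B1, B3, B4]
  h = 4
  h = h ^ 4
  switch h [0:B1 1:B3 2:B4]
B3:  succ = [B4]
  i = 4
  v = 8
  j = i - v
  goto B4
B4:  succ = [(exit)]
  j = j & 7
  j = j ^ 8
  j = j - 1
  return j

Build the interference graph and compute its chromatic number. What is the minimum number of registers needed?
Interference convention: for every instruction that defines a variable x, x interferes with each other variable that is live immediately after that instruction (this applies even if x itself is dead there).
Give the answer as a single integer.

Answer: 3

Derivation:
def/use:
  B0: {i,j,v} / ∅
  B1: {j,v} / {i}
  B2: {h} / ∅
  B3: {i,j,v} / ∅
  B4: {j} / {j}

Liveness:
  B0 li=∅ lo={i}
  B1 li={i} lo={i,j}
  B2 li={i,j} lo={i,j}
  B3 li=∅ lo={j}
  B4 li={j} lo=∅

Conflict graph:
  h — {i,j}
  i — {h,j,v}
  j — {h,i}
  v — {i}

Chromatic number:
  clique {h,i,j} ⇒ need ≥ 3
  3-colouring: R0={i}  R1={h,v}  R2={j}
  χ = 3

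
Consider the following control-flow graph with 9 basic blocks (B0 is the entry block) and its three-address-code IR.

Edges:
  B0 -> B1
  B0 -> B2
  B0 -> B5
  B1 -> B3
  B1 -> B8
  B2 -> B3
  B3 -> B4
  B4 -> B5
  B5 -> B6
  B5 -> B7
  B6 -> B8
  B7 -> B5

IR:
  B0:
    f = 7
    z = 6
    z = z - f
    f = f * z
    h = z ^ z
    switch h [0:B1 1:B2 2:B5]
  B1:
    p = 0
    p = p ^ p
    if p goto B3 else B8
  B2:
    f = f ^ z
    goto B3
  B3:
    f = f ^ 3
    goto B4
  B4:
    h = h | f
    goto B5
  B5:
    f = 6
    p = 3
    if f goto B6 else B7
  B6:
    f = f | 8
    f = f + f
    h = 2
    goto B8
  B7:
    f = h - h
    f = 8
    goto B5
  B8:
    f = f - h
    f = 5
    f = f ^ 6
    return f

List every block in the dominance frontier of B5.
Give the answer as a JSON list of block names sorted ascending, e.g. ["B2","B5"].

Answer: ["B5", "B8"]

Analysis:
idom tree: B1←B0 B2←B0 B3←B0 B4←B3 B5←B0 B6←B5 B7←B5 B8←B0
Join-block Dom:
  B3: preds {B1,B2}: {B0,B1} ∩ {B0,B2} = {B0}; idom=B0
  B5: preds {B0,B4,B7}: {B0} ∩ {B0,B3,B4} ∩ {B0,B5,B7} = {B0}; idom=B0
  B8: preds {B1,B6}: {B0,B1} ∩ {B0,B5,B6} = {B0}; idom=B0

DF derivation:
  join B3 pred B1: B1 stop@B0
  join B3 pred B2: B2 stop@B0
  join B5 pred B0: · stop@B0
  join B5 pred B4: B4→B3 stop@B0
  join B5 pred B7: B7→B5 stop@B0
  join B8 pred B1: B1 stop@B0
  join B8 pred B6: B6→B5 stop@B0
  B0 → ∅
  B1 → {B3,B8}
  B2 → {B3}
  B3 → {B5}
  B4 → {B5}
  B5 → {B5,B8}
  B6 → {B8}
  B7 → {B5}
  B8 → ∅

DF(B5) = ["B5", "B8"]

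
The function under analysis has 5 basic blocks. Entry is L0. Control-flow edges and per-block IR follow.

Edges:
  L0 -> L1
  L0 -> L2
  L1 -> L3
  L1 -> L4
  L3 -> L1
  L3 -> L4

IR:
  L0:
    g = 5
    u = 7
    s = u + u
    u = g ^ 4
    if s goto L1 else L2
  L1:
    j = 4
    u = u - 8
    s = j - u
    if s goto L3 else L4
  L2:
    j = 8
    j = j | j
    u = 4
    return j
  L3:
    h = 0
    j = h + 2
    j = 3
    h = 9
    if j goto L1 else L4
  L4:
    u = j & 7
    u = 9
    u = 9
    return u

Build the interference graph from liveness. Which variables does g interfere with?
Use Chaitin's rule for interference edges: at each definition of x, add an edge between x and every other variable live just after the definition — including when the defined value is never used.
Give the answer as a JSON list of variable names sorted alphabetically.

Answer: ["s", "u"]

Working:
Per-block:
  L0: {g,s,u} / ∅
  L1: {j,s,u} / {u}
  L2: {j,u} / ∅
  L3: {h,j} / ∅
  L4: {u} / {j}

Live sets:
  L0 li=∅ lo={u}
  L1 li={u} lo={j,u}
  L2 li=∅ lo=∅
  L3 li={u} lo={j,u}
  L4 li={j} lo=∅

Interference:
  g: {s,u}
  h: {j,u}
  j: {h,s,u}
  s: {g,j,u}
  u: {g,h,j,s}

N(g) = ["s", "u"]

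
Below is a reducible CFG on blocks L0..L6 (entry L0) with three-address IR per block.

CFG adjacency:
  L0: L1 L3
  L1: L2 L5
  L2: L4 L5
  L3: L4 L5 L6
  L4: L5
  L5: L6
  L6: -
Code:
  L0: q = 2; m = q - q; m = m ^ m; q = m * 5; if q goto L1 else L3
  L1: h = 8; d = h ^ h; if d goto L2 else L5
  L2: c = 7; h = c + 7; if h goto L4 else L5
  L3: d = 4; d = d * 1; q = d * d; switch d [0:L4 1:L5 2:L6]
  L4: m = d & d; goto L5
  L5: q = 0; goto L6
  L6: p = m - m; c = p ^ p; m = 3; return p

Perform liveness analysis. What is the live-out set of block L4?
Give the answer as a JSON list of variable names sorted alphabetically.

Per-block:
  L0: {m,q} / ∅
  L1: {d,h} / ∅
  L2: {c,h} / ∅
  L3: {d,q} / ∅
  L4: {m} / {d}
  L5: {q} / ∅
  L6: {c,m,p} / {m}

Live sets:
  L0 li=∅ lo={m}
  L1 li={m} lo={d,m}
  L2 li={d,m} lo={d,m}
  L3 li={m} lo={d,m}
  L4 li={d} lo={m}
  L5 li={m} lo={m}
  L6 li={m} lo=∅

live-out(L4) = ["m"]

Answer: ["m"]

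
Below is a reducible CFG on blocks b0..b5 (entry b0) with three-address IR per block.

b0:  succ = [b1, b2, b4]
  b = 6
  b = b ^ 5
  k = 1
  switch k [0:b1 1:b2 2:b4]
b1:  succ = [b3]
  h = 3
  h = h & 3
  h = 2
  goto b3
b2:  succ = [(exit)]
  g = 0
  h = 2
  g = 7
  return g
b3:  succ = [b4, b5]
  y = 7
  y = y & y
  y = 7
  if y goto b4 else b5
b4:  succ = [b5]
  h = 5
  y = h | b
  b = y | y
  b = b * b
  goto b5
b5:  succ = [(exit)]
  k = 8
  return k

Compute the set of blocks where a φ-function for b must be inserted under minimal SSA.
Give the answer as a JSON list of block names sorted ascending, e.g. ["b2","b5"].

Answer: ["b5"]

Derivation:
idom tree: b1←b0 b2←b0 b3←b1 b4←b0 b5←b0
Dom at joins:
  b4: preds {b0,b3}: {b0} ∩ {b0,b1,b3} = {b0}; idom=b0
  b5: preds {b3,b4}: {b0,b1,b3} ∩ {b0,b4} = {b0}; idom=b0

DF derivation:
  join b4 pred b0: · stop@b0
  join b4 pred b3: b3→b1 stop@b0
  join b5 pred b3: b3→b1 stop@b0
  join b5 pred b4: b4 stop@b0
  b0: DF=∅
  b1: DF={b4,b5}
  b2: DF=∅
  b3: DF={b4,b5}
  b4: DF={b5}
  b5: DF=∅

φ for b: defs {b0,b4}
  DF⁺ = {b5}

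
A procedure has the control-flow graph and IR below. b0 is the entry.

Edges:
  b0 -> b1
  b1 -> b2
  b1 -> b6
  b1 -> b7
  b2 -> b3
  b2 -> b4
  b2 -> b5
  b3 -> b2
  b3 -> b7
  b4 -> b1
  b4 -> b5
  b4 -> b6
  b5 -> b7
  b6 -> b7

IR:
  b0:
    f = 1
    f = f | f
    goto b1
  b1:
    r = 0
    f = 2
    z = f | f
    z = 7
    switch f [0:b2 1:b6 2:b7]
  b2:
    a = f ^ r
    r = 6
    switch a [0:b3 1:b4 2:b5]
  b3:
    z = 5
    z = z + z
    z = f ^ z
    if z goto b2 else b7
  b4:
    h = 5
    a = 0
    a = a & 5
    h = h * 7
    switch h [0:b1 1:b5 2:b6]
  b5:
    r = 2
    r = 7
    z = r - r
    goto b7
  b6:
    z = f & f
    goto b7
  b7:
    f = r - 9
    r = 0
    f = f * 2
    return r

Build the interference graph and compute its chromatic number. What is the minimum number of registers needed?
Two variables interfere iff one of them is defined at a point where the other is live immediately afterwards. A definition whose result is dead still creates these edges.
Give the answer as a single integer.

def/use:
  b0: def={f} ue=∅
  b1: def={f,r,z} ue=∅
  b2: def={a,r} ue={f,r}
  b3: def={z} ue={f}
  b4: def={a,h} ue=∅
  b5: def={r,z} ue=∅
  b6: def={z} ue={f}
  b7: def={f,r} ue={r}

Backward fixpoint:
  live b0: ∅→∅
  live b1: ∅→{f,r}
  live b2: {f,r}→{f,r}
  live b3: {f,r}→{f,r}
  live b4: {f,r}→{f,r}
  live b5: ∅→{r}
  live b6: {f,r}→{r}
  live b7: {r}→∅

Interfere edges:
  a — {f,h,r}
  f — {a,h,r,z}
  h — {a,f,r}
  r — {a,f,h,z}
  z — {f,r}

Registers:
  {a,f,h,r} pairwise interfere (4-clique) ⇒ χ ≥ 4
  assign a→c2 f→c0 h→c3 r→c1 z→c2 — no edge inside a register ⇒ χ ≤ 4
  χ = 4

Answer: 4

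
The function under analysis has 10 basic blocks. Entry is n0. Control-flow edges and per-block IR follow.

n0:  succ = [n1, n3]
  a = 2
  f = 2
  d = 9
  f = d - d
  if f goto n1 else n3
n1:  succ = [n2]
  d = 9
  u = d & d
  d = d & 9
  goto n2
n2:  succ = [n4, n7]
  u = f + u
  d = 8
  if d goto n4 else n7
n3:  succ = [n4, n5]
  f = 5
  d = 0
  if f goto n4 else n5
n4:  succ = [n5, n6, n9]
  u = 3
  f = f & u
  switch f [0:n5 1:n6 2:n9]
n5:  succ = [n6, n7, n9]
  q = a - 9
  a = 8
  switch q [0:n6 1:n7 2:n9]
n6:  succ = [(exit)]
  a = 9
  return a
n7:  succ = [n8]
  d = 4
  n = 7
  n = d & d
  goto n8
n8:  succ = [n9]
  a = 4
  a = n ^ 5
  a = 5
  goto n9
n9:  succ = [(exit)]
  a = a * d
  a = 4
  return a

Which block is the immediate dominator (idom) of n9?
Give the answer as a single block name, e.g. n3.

Answer: n0

Analysis:
idom tree: n1←n0 n2←n1 n3←n0 n4←n0 n5←n0 n6←n0 n7←n0 n8←n7 n9←n0
Dom at joins:
  n4: preds {n2,n3}: {n0,n1,n2} ∩ {n0,n3} = {n0}; idom=n0
  n5: preds {n3,n4}: {n0,n3} ∩ {n0,n4} = {n0}; idom=n0
  n6: preds {n4,n5}: {n0,n4} ∩ {n0,n5} = {n0}; idom=n0
  n7: preds {n2,n5}: {n0,n1,n2} ∩ {n0,n5} = {n0}; idom=n0
  n9: preds {n4,n5,n8}: {n0,n4} ∩ {n0,n5} ∩ {n0,n7,n8} = {n0}; idom=n0

idom(n9) = n0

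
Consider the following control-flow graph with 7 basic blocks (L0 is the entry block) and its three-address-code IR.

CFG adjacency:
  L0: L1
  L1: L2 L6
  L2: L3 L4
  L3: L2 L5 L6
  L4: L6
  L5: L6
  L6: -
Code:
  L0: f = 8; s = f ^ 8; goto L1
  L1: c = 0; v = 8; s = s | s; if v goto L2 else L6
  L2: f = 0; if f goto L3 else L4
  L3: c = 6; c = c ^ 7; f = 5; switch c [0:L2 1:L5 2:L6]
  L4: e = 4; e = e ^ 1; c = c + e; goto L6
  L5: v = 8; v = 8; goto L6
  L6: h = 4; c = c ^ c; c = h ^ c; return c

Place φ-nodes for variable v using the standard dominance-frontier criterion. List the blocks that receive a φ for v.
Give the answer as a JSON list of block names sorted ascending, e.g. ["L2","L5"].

idom tree: L1←L0 L2←L1 L3←L2 L4←L2 L5←L3 L6←L1
Dom∩ at merges:
  L2: preds {L1,L3}: {L0,L1} ∩ {L0,L1,L2,L3} = {L0,L1}; idom=L1
  L6: preds {L1,L3,L4,L5}: {L0,L1} ∩ {L0,L1,L2,L3} ∩ {L0,L1,L2,L4} ∩ {L0,L1,L2,L3,L5} = {L0,L1}; idom=L1

DF derivation:
  join L2 pred L1: · stop@L1
  join L2 pred L3: L3→L2 stop@L1
  join L6 pred L1: · stop@L1
  join L6 pred L3: L3→L2 stop@L1
  join L6 pred L4: L4→L2 stop@L1
  join L6 pred L5: L5→L3→L2 stop@L1
  L0 → ∅
  L1 → ∅
  L2 → {L2,L6}
  L3 → {L2,L6}
  L4 → {L6}
  L5 → {L6}
  L6 → ∅

φ for v: defs {L1,L5}
  DF⁺ = {L6}

Answer: ["L6"]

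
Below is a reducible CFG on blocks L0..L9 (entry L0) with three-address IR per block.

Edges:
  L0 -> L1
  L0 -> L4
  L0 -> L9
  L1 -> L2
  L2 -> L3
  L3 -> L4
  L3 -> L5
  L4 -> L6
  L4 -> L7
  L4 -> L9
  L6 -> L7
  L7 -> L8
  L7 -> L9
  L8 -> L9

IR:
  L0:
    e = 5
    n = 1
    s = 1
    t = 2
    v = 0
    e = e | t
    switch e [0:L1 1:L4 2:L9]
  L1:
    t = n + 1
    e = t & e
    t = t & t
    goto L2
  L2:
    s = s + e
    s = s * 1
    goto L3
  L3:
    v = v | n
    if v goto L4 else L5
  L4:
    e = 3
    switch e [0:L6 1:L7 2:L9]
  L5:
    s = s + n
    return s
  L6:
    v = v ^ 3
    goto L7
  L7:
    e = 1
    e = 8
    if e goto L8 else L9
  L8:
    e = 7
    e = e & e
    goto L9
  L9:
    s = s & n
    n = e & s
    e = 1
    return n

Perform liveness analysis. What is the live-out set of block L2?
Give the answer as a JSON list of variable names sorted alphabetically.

Answer: ["n", "s", "v"]

Derivation:
Per-block:
  L0 def {e,n,s,t,v} use ∅
  L1 def {e,t} use {e,n}
  L2 def {s} use {e,s}
  L3 def {v} use {n,v}
  L4 def {e} use ∅
  L5 def {s} use {n,s}
  L6 def {v} use {v}
  L7 def {e} use ∅
  L8 def {e} use ∅
  L9 def {e,n,s} use {e,n,s}

Live sets:
  live L0: ∅→{e,n,s,v}
  live L1: {e,n,s,v}→{e,n,s,v}
  live L2: {e,n,s,v}→{n,s,v}
  live L3: {n,s,v}→{n,s,v}
  live L4: {n,s,v}→{e,n,s,v}
  live L5: {n,s}→∅
  live L6: {n,s,v}→{n,s}
  live L7: {n,s}→{e,n,s}
  live L8: {n,s}→{e,n,s}
  live L9: {e,n,s}→∅

live-out(L2) = ["n", "s", "v"]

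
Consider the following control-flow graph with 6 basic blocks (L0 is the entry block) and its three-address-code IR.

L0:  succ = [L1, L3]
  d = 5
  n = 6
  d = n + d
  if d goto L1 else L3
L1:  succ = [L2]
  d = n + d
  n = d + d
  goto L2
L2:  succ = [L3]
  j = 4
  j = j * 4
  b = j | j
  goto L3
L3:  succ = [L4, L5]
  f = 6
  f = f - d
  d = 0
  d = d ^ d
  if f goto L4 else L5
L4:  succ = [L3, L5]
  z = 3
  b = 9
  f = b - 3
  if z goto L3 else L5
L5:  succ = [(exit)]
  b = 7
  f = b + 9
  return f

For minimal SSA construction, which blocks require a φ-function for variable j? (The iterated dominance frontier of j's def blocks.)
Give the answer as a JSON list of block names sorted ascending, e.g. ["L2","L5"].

idom tree: L1←L0 L2←L1 L3←L0 L4←L3 L5←L3
Join-block Dom:
  L3: preds {L0,L2,L4}: {L0} ∩ {L0,L1,L2} ∩ {L0,L3,L4} = {L0}; idom=L0
  L5: preds {L3,L4}: {L0,L3} ∩ {L0,L3,L4} = {L0,L3}; idom=L3

DF derivation:
  L3←L0: walk · to L0
  L3←L2: walk L2→L1 to L0
  L3←L4: walk L4→L3 to L0
  L5←L3: walk · to L3
  L5←L4: walk L4 to L3
  DF(L0)=∅
  DF(L1)={L3}
  DF(L2)={L3}
  DF(L3)={L3}
  DF(L4)={L3,L5}
  DF(L5)=∅

φ for j: defs {L2}
  DF⁺ = {L3}

Answer: ["L3"]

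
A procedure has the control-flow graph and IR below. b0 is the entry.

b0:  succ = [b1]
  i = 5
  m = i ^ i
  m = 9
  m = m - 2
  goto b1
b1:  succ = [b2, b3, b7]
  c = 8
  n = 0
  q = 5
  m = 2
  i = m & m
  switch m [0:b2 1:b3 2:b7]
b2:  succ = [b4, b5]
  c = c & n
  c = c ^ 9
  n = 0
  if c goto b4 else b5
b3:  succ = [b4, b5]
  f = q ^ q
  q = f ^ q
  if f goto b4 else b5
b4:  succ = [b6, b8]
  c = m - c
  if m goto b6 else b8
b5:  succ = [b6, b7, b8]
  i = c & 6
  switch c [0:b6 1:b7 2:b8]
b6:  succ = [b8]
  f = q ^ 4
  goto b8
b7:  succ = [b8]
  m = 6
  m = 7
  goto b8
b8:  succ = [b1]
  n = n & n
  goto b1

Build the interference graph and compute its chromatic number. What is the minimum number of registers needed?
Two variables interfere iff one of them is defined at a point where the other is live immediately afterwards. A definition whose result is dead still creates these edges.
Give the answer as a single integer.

Per-block:
  b0: {i,m} / ∅
  b1: {c,i,m,n,q} / ∅
  b2: {c,n} / {c,n}
  b3: {f,q} / {q}
  b4: {c} / {c,m}
  b5: {i} / {c}
  b6: {f} / {q}
  b7: {m} / ∅
  b8: {n} / {n}

Backward fixpoint:
  b0: in=∅ out=∅
  b1: in=∅ out={c,m,n,q}
  b2: in={c,m,n,q} out={c,m,n,q}
  b3: in={c,m,n,q} out={c,m,n,q}
  b4: in={c,m,n,q} out={n,q}
  b5: in={c,n,q} out={n,q}
  b6: in={n,q} out={n}
  b7: in={n} out={n}
  b8: in={n} out=∅

Interference:
  c: {f,i,m,n,q}
  f: {c,m,n,q}
  i: {c,m,n,q}
  m: {c,f,i,n,q}
  n: {c,f,i,m,q}
  q: {c,f,i,m,n}

Chromatic number:
  clique {c,f,m,n,q} ⇒ need ≥ 5
  assign c→r0 f→r4 i→r4 m→r1 n→r2 q→r3 — no edge inside a register ⇒ χ ≤ 5
  χ = 5

Answer: 5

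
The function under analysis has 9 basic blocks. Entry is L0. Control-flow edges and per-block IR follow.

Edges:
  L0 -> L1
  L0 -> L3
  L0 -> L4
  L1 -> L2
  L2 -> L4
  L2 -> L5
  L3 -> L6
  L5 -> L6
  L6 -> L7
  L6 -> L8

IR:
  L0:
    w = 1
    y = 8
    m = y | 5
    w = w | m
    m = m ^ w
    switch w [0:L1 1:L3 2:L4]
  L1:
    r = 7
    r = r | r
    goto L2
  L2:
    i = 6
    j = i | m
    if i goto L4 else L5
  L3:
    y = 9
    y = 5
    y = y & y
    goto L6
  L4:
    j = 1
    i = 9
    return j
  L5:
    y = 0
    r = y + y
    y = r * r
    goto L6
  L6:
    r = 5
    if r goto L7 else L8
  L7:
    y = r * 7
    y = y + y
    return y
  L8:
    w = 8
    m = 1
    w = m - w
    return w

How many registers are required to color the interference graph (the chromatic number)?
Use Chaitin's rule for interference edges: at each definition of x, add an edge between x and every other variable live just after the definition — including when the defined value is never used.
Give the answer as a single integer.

def/use:
  L0 def {m,w,y} use ∅
  L1 def {r} use ∅
  L2 def {i,j} use {m}
  L3 def {y} use ∅
  L4 def {i,j} use ∅
  L5 def {r,y} use ∅
  L6 def {r} use ∅
  L7 def {y} use {r}
  L8 def {m,w} use ∅

Backward fixpoint:
  L0 li=∅ lo={m}
  L1 li={m} lo={m}
  L2 li={m} lo=∅
  L3 li=∅ lo=∅
  L4 li=∅ lo=∅
  L5 li=∅ lo=∅
  L6 li=∅ lo={r}
  L7 li={r} lo=∅
  L8 li=∅ lo=∅

Interfere edges:
  i — {j,m}
  j — {i}
  m — {i,r,w}
  r — {m}
  w — {m,y}
  y — {w}

Registers:
  clique {i,j} ⇒ need ≥ 2
  2-colouring: R0={j,m,y}  R1={i,r,w}
  χ = 2

Answer: 2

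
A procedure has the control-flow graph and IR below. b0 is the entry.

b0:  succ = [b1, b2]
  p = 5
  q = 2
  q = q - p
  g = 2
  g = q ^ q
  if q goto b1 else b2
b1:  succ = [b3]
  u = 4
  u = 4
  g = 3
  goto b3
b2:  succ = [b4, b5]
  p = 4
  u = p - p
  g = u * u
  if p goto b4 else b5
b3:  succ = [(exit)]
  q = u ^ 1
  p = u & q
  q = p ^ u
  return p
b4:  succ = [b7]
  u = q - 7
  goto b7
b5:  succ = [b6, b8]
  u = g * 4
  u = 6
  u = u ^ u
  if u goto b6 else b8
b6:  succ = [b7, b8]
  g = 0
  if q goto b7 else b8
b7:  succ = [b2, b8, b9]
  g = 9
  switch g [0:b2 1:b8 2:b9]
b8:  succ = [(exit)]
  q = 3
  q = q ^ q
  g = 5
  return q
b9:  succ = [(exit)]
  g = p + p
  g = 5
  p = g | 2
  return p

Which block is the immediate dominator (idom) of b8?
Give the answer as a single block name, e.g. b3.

idom tree: b1←b0 b2←b0 b3←b1 b4←b2 b5←b2 b6←b5 b7←b2 b8←b2 b9←b7
Join-block Dom:
  b2: preds {b0,b7}: {b0} ∩ {b0,b2,b7} = {b0}; idom=b0
  b7: preds {b4,b6}: {b0,b2,b4} ∩ {b0,b2,b5,b6} = {b0,b2}; idom=b2
  b8: preds {b5,b6,b7}: {b0,b2,b5} ∩ {b0,b2,b5,b6} ∩ {b0,b2,b7} = {b0,b2}; idom=b2

idom(b8) = b2

Answer: b2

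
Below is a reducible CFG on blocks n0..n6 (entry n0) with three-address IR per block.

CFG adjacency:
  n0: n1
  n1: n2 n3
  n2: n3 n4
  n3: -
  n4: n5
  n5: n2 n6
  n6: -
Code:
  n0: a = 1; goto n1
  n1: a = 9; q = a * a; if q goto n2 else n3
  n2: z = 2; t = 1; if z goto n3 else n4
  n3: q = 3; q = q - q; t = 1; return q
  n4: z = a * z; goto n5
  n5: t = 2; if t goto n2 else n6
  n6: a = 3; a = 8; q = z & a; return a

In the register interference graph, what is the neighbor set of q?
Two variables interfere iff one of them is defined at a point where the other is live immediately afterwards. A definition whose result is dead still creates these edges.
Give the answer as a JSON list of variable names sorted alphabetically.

def/use:
  n0 def {a} use ∅
  n1 def {a,q} use ∅
  n2 def {t,z} use ∅
  n3 def {q,t} use ∅
  n4 def {z} use {a,z}
  n5 def {t} use ∅
  n6 def {a,q} use {z}

Liveness:
  n0: in=∅ out=∅
  n1: in=∅ out={a}
  n2: in={a} out={a,z}
  n3: in=∅ out=∅
  n4: in={a,z} out={a,z}
  n5: in={a,z} out={a,z}
  n6: in={z} out=∅

Interference:
  a: {q,t,z}
  q: {a,t}
  t: {a,q,z}
  z: {a,t}

N(q) = ["a", "t"]

Answer: ["a", "t"]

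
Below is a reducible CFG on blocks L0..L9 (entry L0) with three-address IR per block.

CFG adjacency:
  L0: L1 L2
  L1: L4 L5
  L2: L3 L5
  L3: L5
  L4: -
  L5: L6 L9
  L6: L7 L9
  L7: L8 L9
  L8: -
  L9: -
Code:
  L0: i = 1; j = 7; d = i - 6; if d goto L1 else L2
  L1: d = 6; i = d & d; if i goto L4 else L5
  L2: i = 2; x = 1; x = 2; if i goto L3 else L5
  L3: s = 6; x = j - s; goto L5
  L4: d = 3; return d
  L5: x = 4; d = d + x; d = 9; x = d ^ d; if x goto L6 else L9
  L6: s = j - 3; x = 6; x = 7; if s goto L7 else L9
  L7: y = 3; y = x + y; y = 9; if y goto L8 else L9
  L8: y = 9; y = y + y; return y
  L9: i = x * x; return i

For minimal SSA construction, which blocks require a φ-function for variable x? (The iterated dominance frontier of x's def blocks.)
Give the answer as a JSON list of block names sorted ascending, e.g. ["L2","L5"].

Answer: ["L5", "L9"]

Derivation:
idom tree: L1←L0 L2←L0 L3←L2 L4←L1 L5←L0 L6←L5 L7←L6 L8←L7 L9←L5
Dom at joins:
  L5: preds {L1,L2,L3}: {L0,L1} ∩ {L0,L2} ∩ {L0,L2,L3} = {L0}; idom=L0
  L9: preds {L5,L6,L7}: {L0,L5} ∩ {L0,L5,L6} ∩ {L0,L5,L6,L7} = {L0,L5}; idom=L5

DF derivation:
  join L5 pred L1: L1 stop@L0
  join L5 pred L2: L2 stop@L0
  join L5 pred L3: L3→L2 stop@L0
  join L9 pred L5: · stop@L5
  join L9 pred L6: L6 stop@L5
  join L9 pred L7: L7→L6 stop@L5
  DF(L0)=∅
  DF(L1)={L5}
  DF(L2)={L5}
  DF(L3)={L5}
  DF(L4)=∅
  DF(L5)=∅
  DF(L6)={L9}
  DF(L7)={L9}
  DF(L8)=∅
  DF(L9)=∅

φ for x: defs {L2,L3,L5,L6}
  DF⁺ = {L5,L9}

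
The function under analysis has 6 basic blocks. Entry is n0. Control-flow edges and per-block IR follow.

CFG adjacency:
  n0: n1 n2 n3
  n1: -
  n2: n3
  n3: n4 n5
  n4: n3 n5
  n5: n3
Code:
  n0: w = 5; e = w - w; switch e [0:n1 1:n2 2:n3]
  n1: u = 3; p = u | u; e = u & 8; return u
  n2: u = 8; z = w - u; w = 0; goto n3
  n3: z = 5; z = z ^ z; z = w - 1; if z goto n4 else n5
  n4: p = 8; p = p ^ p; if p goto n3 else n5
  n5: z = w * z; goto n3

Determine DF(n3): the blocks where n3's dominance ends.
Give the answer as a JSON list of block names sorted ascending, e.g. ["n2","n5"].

idom tree: n1←n0 n2←n0 n3←n0 n4←n3 n5←n3
Dom at joins:
  n3: preds {n0,n2,n4,n5}: {n0} ∩ {n0,n2} ∩ {n0,n3,n4} ∩ {n0,n3,n5} = {n0}; idom=n0
  n5: preds {n3,n4}: {n0,n3} ∩ {n0,n3,n4} = {n0,n3}; idom=n3

Frontier:
  join n3 pred n0: · stop@n0
  join n3 pred n2: n2 stop@n0
  join n3 pred n4: n4→n3 stop@n0
  join n3 pred n5: n5→n3 stop@n0
  join n5 pred n3: · stop@n3
  join n5 pred n4: n4 stop@n3
  DF(n0)=∅
  DF(n1)=∅
  DF(n2)={n3}
  DF(n3)={n3}
  DF(n4)={n3,n5}
  DF(n5)={n3}

DF(n3) = ["n3"]

Answer: ["n3"]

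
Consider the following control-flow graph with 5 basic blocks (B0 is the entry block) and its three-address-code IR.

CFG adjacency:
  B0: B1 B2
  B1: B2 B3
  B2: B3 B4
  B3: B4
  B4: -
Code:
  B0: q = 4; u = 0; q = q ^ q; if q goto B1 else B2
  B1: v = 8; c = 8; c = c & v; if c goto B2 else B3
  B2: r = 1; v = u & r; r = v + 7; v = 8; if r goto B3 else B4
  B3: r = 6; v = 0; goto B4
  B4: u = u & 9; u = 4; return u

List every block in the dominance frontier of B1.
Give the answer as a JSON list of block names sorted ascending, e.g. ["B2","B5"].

Answer: ["B2", "B3"]

Derivation:
idom tree: B1←B0 B2←B0 B3←B0 B4←B0
Join-block Dom:
  B2: preds {B0,B1}: {B0} ∩ {B0,B1} = {B0}; idom=B0
  B3: preds {B1,B2}: {B0,B1} ∩ {B0,B2} = {B0}; idom=B0
  B4: preds {B2,B3}: {B0,B2} ∩ {B0,B3} = {B0}; idom=B0

DF walk-up:
  B2←B0: walk · to B0
  B2←B1: walk B1 to B0
  B3←B1: walk B1 to B0
  B3←B2: walk B2 to B0
  B4←B2: walk B2 to B0
  B4←B3: walk B3 to B0
  B0: DF=∅
  B1: DF={B2,B3}
  B2: DF={B3,B4}
  B3: DF={B4}
  B4: DF=∅

DF(B1) = ["B2", "B3"]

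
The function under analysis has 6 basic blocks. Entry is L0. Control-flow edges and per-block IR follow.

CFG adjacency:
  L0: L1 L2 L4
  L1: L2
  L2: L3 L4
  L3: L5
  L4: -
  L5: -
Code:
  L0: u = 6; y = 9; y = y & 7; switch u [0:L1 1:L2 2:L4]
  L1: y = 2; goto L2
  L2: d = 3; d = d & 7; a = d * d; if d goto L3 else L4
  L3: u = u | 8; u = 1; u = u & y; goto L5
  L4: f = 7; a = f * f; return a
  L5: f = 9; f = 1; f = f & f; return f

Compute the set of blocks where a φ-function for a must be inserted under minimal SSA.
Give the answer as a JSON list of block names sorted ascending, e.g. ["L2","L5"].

Answer: ["L4"]

Working:
idom tree: L1←L0 L2←L0 L3←L2 L4←L0 L5←L3
Join-block Dom:
  L2: preds {L0,L1}: {L0} ∩ {L0,L1} = {L0}; idom=L0
  L4: preds {L0,L2}: {L0} ∩ {L0,L2} = {L0}; idom=L0

DF derivation:
  join L2 pred L0: · stop@L0
  join L2 pred L1: L1 stop@L0
  join L4 pred L0: · stop@L0
  join L4 pred L2: L2 stop@L0
  L0 → ∅
  L1 → {L2}
  L2 → {L4}
  L3 → ∅
  L4 → ∅
  L5 → ∅

φ for a: defs {L2,L4}
  DF⁺ = {L4}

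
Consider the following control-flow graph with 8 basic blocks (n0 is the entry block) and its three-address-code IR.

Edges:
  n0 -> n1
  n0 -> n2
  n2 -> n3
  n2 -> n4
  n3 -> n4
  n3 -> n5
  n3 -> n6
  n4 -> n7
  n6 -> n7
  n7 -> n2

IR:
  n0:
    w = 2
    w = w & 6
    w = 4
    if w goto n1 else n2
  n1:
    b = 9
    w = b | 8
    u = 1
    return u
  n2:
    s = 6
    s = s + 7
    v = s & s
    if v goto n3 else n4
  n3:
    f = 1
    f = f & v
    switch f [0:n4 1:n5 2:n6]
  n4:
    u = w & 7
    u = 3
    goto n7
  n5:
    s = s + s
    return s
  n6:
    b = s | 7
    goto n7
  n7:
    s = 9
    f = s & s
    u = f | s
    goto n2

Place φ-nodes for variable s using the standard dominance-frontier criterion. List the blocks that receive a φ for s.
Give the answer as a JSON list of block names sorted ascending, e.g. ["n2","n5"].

idom tree: n1←n0 n2←n0 n3←n2 n4←n2 n5←n3 n6←n3 n7←n2
Dom∩ at merges:
  n2: preds {n0,n7}: {n0} ∩ {n0,n2,n7} = {n0}; idom=n0
  n4: preds {n2,n3}: {n0,n2} ∩ {n0,n2,n3} = {n0,n2}; idom=n2
  n7: preds {n4,n6}: {n0,n2,n4} ∩ {n0,n2,n3,n6} = {n0,n2}; idom=n2

DF derivation:
  n2←n0: walk · to n0
  n2←n7: walk n7→n2 to n0
  n4←n2: walk · to n2
  n4←n3: walk n3 to n2
  n7←n4: walk n4 to n2
  n7←n6: walk n6→n3 to n2
  DF(n0)=∅
  DF(n1)=∅
  DF(n2)={n2}
  DF(n3)={n4,n7}
  DF(n4)={n7}
  DF(n5)=∅
  DF(n6)={n7}
  DF(n7)={n2}

φ for s: defs {n2,n5,n7}
  DF⁺ = {n2}

Answer: ["n2"]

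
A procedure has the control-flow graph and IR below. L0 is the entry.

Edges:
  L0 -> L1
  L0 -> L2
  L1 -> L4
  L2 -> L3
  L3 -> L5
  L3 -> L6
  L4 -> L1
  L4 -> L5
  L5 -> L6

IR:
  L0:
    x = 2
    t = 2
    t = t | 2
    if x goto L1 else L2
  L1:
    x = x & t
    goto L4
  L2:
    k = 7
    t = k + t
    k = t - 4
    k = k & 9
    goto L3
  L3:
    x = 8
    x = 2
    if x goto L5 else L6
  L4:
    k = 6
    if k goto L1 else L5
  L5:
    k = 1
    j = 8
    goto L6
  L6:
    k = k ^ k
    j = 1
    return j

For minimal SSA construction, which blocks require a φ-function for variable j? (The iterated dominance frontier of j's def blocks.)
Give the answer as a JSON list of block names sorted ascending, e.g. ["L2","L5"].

Answer: ["L6"]

Derivation:
idom tree: L1←L0 L2←L0 L3←L2 L4←L1 L5←L0 L6←L0
Join-block Dom:
  L1: preds {L0,L4}: {L0} ∩ {L0,L1,L4} = {L0}; idom=L0
  L5: preds {L3,L4}: {L0,L2,L3} ∩ {L0,L1,L4} = {L0}; idom=L0
  L6: preds {L3,L5}: {L0,L2,L3} ∩ {L0,L5} = {L0}; idom=L0

Frontier:
  join L1 pred L0: · stop@L0
  join L1 pred L4: L4→L1 stop@L0
  join L5 pred L3: L3→L2 stop@L0
  join L5 pred L4: L4→L1 stop@L0
  join L6 pred L3: L3→L2 stop@L0
  join L6 pred L5: L5 stop@L0
  L0: DF=∅
  L1: DF={L1,L5}
  L2: DF={L5,L6}
  L3: DF={L5,L6}
  L4: DF={L1,L5}
  L5: DF={L6}
  L6: DF=∅

φ for j: defs {L5,L6}
  DF⁺ = {L6}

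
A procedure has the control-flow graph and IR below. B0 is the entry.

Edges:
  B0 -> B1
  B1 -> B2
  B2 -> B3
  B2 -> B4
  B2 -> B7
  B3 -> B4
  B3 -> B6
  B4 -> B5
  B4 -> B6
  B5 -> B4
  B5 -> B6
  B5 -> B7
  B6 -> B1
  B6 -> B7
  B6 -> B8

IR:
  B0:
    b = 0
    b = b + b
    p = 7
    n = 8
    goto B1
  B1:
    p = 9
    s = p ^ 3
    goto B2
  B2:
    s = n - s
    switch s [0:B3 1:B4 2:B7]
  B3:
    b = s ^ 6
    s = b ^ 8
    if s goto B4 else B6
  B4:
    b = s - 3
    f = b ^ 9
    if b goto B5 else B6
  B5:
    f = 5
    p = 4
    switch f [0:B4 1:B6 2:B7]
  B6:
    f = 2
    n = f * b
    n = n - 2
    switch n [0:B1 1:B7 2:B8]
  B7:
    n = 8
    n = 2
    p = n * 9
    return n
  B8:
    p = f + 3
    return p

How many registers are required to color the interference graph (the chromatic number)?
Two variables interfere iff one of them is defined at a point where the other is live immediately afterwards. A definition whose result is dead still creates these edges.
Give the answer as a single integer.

Answer: 4

Analysis:
Per-block:
  B0: def={b,n,p} ue=∅
  B1: def={p,s} ue=∅
  B2: def={s} ue={n,s}
  B3: def={b,s} ue={s}
  B4: def={b,f} ue={s}
  B5: def={f,p} ue=∅
  B6: def={f,n} ue={b}
  B7: def={n,p} ue=∅
  B8: def={p} ue={f}

Liveness:
  B0: in=∅ out={n}
  B1: in={n} out={n,s}
  B2: in={n,s} out={s}
  B3: in={s} out={b,s}
  B4: in={s} out={b,s}
  B5: in={b,s} out={b,s}
  B6: in={b} out={f,n}
  B7: in=∅ out=∅
  B8: in={f} out=∅

Interfere edges:
  b: {f,p,s}
  f: {b,n,p,s}
  n: {f,p,s}
  p: {b,f,n,s}
  s: {b,f,n,p}

Colouring:
  {b,f,p,s} pairwise interfere (4-clique) ⇒ χ ≥ 4
  assign b→r3 f→r0 n→r3 p→r1 s→r2 — no edge inside a register ⇒ χ ≤ 4
  χ = 4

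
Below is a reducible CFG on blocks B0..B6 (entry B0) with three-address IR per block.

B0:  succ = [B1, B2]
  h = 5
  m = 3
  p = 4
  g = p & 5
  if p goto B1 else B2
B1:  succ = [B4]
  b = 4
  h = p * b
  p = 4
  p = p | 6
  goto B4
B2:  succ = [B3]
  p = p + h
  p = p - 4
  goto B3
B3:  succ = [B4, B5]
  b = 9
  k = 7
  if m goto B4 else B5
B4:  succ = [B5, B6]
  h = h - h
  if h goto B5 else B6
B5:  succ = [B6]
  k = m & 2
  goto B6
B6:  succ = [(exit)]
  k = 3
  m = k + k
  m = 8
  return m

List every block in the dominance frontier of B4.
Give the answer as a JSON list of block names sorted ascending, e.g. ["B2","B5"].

idom tree: B1←B0 B2←B0 B3←B2 B4←B0 B5←B0 B6←B0
Join-block Dom:
  B4: preds {B1,B3}: {B0,B1} ∩ {B0,B2,B3} = {B0}; idom=B0
  B5: preds {B3,B4}: {B0,B2,B3} ∩ {B0,B4} = {B0}; idom=B0
  B6: preds {B4,B5}: {B0,B4} ∩ {B0,B5} = {B0}; idom=B0

DF derivation:
  join B4 pred B1: B1 stop@B0
  join B4 pred B3: B3→B2 stop@B0
  join B5 pred B3: B3→B2 stop@B0
  join B5 pred B4: B4 stop@B0
  join B6 pred B4: B4 stop@B0
  join B6 pred B5: B5 stop@B0
  DF(B0)=∅
  DF(B1)={B4}
  DF(B2)={B4,B5}
  DF(B3)={B4,B5}
  DF(B4)={B5,B6}
  DF(B5)={B6}
  DF(B6)=∅

DF(B4) = ["B5", "B6"]

Answer: ["B5", "B6"]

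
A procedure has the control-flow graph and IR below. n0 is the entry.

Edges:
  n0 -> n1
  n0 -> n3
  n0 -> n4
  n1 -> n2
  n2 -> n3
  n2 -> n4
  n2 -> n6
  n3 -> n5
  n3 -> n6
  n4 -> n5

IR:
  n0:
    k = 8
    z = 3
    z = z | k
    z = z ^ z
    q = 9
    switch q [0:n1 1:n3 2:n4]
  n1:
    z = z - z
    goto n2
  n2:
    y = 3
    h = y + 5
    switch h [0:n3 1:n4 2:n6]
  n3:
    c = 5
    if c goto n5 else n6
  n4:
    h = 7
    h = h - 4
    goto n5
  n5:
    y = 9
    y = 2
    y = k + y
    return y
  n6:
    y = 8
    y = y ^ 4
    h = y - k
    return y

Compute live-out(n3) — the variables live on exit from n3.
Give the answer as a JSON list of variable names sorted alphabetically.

Answer: ["k"]

Working:
Block summaries:
  n0: {k,q,z} / ∅
  n1: {z} / {z}
  n2: {h,y} / ∅
  n3: {c} / ∅
  n4: {h} / ∅
  n5: {y} / {k}
  n6: {h,y} / {k}

Liveness:
  n0 li=∅ lo={k,z}
  n1 li={k,z} lo={k}
  n2 li={k} lo={k}
  n3 li={k} lo={k}
  n4 li={k} lo={k}
  n5 li={k} lo=∅
  n6 li={k} lo=∅

live-out(n3) = ["k"]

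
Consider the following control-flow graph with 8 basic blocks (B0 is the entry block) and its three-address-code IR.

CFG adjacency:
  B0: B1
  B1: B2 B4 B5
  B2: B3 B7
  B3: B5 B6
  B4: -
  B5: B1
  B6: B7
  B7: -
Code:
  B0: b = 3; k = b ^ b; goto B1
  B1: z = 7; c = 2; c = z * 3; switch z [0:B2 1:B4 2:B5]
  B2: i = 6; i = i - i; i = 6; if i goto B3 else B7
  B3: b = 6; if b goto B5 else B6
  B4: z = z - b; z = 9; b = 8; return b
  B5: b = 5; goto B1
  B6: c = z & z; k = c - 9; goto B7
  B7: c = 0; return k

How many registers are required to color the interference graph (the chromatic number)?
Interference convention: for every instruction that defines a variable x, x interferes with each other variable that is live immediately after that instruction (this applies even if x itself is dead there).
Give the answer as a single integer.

Answer: 4

Working:
def/use:
  B0: {b,k} / ∅
  B1: {c,z} / ∅
  B2: {i} / ∅
  B3: {b} / ∅
  B4: {b,z} / {b,z}
  B5: {b} / ∅
  B6: {c,k} / {z}
  B7: {c} / {k}

Liveness:
  live B0: ∅→{b,k}
  live B1: {b,k}→{b,k,z}
  live B2: {k,z}→{k,z}
  live B3: {k,z}→{k,z}
  live B4: {b,z}→∅
  live B5: {k}→{b,k}
  live B6: {z}→{k}
  live B7: {k}→∅

Interference:
  b: {c,k,z}
  c: {b,k,z}
  i: {k,z}
  k: {b,c,i,z}
  z: {b,c,i,k}

Registers:
  {b,c,k,z} pairwise interfere (4-clique) ⇒ χ ≥ 4
  assign b→R2 c→R3 i→R2 k→R0 z→R1 — no edge inside a register ⇒ χ ≤ 4
  χ = 4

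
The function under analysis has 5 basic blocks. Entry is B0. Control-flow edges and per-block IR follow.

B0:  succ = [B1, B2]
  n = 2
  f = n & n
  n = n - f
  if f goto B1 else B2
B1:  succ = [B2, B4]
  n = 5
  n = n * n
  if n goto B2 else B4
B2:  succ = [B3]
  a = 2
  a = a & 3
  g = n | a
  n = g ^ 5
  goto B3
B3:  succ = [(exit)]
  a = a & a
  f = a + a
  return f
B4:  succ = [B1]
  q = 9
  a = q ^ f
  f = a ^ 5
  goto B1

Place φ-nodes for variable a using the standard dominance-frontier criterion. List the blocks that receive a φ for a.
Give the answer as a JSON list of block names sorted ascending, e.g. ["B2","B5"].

idom tree: B1←B0 B2←B0 B3←B2 B4←B1
Dom at joins:
  B1: preds {B0,B4}: {B0} ∩ {B0,B1,B4} = {B0}; idom=B0
  B2: preds {B0,B1}: {B0} ∩ {B0,B1} = {B0}; idom=B0

Frontier:
  B1←B0: walk · to B0
  B1←B4: walk B4→B1 to B0
  B2←B0: walk · to B0
  B2←B1: walk B1 to B0
  DF(B0)=∅
  DF(B1)={B1,B2}
  DF(B2)=∅
  DF(B3)=∅
  DF(B4)={B1}

φ for a: defs {B2,B3,B4}
  DF⁺ = {B1,B2}

Answer: ["B1", "B2"]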